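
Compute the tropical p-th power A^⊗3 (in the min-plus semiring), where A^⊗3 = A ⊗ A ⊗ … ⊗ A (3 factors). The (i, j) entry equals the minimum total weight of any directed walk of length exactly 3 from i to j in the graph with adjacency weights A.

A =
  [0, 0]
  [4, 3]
A^⊗3 =
  [0, 0]
  [4, 4]

Each entry (A^⊗3)_ij equals the minimum over all length-3 walks i = v_0 → v_1 → … → v_3 = j of Σ_t A[v_t][v_{t+1}]. For example, for (i, j) = (0, 1) we minimise over 4 possible intermediate vertex sequences; the minimum is 0, attained along the walk 0 → 0 → 0 → 1.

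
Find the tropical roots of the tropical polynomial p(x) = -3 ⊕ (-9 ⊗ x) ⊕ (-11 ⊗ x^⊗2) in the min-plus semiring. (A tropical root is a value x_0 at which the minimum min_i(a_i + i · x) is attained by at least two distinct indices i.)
Roots: {2, 6}

Each tropical root is a break point of the lower envelope of the lines y = a_i + i · x (there are 3 lines, with slopes 0, 1, ..., 2). Only the lines that attain the minimum somewhere contribute to roots; other lines are dominated. Here the surviving (envelope) indices are i = 2, i = 1, i = 0.
Intersections between consecutive envelope lines give the roots: for adjacent envelope indices i < j the intersection is x = (a_i − a_j) / (j − i). Reading off the sorted break points: {2, 6}.
Verification: at each break x_0, at least two indices attain the minimum of min_i(a_i + i · x_0).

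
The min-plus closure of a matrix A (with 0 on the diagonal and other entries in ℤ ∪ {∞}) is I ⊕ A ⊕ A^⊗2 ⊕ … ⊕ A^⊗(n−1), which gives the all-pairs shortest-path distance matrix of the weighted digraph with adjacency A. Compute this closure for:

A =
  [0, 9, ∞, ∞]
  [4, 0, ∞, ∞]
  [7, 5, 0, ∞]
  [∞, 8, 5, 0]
Closure =
  [0, 9, ∞, ∞]
  [4, 0, ∞, ∞]
  [7, 5, 0, ∞]
  [12, 8, 5, 0]

This is the Floyd-Warshall all-pairs shortest-path computation. For each intermediate vertex k = 0, 1, …, 3, update dist[i][j] ← min(dist[i][j], dist[i][k] + dist[k][j]). The final matrix gives, for each (i, j), the minimum total weight of any directed path from i to j (possibly empty when i = j).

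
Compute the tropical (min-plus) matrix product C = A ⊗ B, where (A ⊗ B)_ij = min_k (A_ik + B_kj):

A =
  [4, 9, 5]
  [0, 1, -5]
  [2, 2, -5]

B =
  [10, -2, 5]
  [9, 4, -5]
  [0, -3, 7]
A ⊗ B =
  [5, 2, 4]
  [-5, -8, -4]
  [-5, -8, -3]

Apply the min-plus product entry-by-entry:
  C[0][0] = min over k of (A[0][0] + B[0][0] = 4 + 10 = 14, A[0][1] + B[1][0] = 9 + 9 = 18, A[0][2] + B[2][0] = 5 + 0 = 5) = 5 (attained at k = 2)
  C[0][1] = min over k of (A[0][0] + B[0][1] = 4 + -2 = 2, A[0][1] + B[1][1] = 9 + 4 = 13, A[0][2] + B[2][1] = 5 + -3 = 2) = 2 (attained at k = 0)
  C[0][2] = min over k of (A[0][0] + B[0][2] = 4 + 5 = 9, A[0][1] + B[1][2] = 9 + -5 = 4, A[0][2] + B[2][2] = 5 + 7 = 12) = 4 (attained at k = 1)
  C[1][0] = min over k of (A[1][0] + B[0][0] = 0 + 10 = 10, A[1][1] + B[1][0] = 1 + 9 = 10, A[1][2] + B[2][0] = -5 + 0 = -5) = -5 (attained at k = 2)
  C[1][1] = min over k of (A[1][0] + B[0][1] = 0 + -2 = -2, A[1][1] + B[1][1] = 1 + 4 = 5, A[1][2] + B[2][1] = -5 + -3 = -8) = -8 (attained at k = 2)
  C[1][2] = min over k of (A[1][0] + B[0][2] = 0 + 5 = 5, A[1][1] + B[1][2] = 1 + -5 = -4, A[1][2] + B[2][2] = -5 + 7 = 2) = -4 (attained at k = 1)
  C[2][0] = min over k of (A[2][0] + B[0][0] = 2 + 10 = 12, A[2][1] + B[1][0] = 2 + 9 = 11, A[2][2] + B[2][0] = -5 + 0 = -5) = -5 (attained at k = 2)
  C[2][1] = min over k of (A[2][0] + B[0][1] = 2 + -2 = 0, A[2][1] + B[1][1] = 2 + 4 = 6, A[2][2] + B[2][1] = -5 + -3 = -8) = -8 (attained at k = 2)
  C[2][2] = min over k of (A[2][0] + B[0][2] = 2 + 5 = 7, A[2][1] + B[1][2] = 2 + -5 = -3, A[2][2] + B[2][2] = -5 + 7 = 2) = -3 (attained at k = 1)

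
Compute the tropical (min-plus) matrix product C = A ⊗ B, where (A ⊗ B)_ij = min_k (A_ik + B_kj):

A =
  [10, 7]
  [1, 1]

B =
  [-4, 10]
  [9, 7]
A ⊗ B =
  [6, 14]
  [-3, 8]

Apply the min-plus product entry-by-entry:
  C[0][0] = min over k of (A[0][0] + B[0][0] = 10 + -4 = 6, A[0][1] + B[1][0] = 7 + 9 = 16) = 6 (attained at k = 0)
  C[0][1] = min over k of (A[0][0] + B[0][1] = 10 + 10 = 20, A[0][1] + B[1][1] = 7 + 7 = 14) = 14 (attained at k = 1)
  C[1][0] = min over k of (A[1][0] + B[0][0] = 1 + -4 = -3, A[1][1] + B[1][0] = 1 + 9 = 10) = -3 (attained at k = 0)
  C[1][1] = min over k of (A[1][0] + B[0][1] = 1 + 10 = 11, A[1][1] + B[1][1] = 1 + 7 = 8) = 8 (attained at k = 1)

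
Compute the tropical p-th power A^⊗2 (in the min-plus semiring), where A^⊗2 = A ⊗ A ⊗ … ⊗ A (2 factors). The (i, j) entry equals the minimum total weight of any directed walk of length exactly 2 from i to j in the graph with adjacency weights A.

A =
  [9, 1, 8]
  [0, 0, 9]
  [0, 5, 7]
A^⊗2 =
  [1, 1, 10]
  [0, 0, 8]
  [5, 1, 8]

Each entry (A^⊗2)_ij equals the minimum over all length-2 walks i = v_0 → v_1 → … → v_2 = j of Σ_t A[v_t][v_{t+1}]. For example, for (i, j) = (0, 2) we minimise over 3 possible intermediate vertex sequences; the minimum is 10, attained along the walk 0 → 1 → 2.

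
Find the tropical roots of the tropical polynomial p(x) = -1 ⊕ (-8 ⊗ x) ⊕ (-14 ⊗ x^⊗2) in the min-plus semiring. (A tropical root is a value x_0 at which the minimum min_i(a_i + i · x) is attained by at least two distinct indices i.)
Roots: {6, 7}

Each tropical root is a break point of the lower envelope of the lines y = a_i + i · x (there are 3 lines, with slopes 0, 1, ..., 2). Only the lines that attain the minimum somewhere contribute to roots; other lines are dominated. Here the surviving (envelope) indices are i = 2, i = 1, i = 0.
Intersections between consecutive envelope lines give the roots: for adjacent envelope indices i < j the intersection is x = (a_i − a_j) / (j − i). Reading off the sorted break points: {6, 7}.
Verification: at each break x_0, at least two indices attain the minimum of min_i(a_i + i · x_0).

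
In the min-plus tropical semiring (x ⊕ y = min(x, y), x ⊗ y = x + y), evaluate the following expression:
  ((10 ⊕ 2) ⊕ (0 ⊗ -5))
((10 ⊕ 2) ⊕ (0 ⊗ -5)) = -5

Expand innermost to outermost. Recall ⊕ takes the minimum of its arguments and ⊗ takes their sum. Working out the expression ((10 ⊕ 2) ⊕ (0 ⊗ -5)) gives -5.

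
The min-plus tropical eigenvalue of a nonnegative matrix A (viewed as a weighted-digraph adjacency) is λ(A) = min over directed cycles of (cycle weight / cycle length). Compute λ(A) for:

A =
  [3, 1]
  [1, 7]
λ(A) = 1

Enumerate directed cycles and compute their means (weight / length). Sample:
  cycle 0 → 0: weight = 3, length = 1, mean = 3/1 ≈ 3.000
  cycle 1 → 1: weight = 7, length = 1, mean = 7/1 ≈ 7.000
  cycle 0 → 1 → 0: weight = 2, length = 2, mean = 2/2 ≈ 1.000
  cycle 1 → 0 → 1: weight = 2, length = 2, mean = 2/2 ≈ 1.000
Minimum mean = 1.000, attained e.g. along the cycle 0 → 1 → 0 with weight 2 and length 2. So λ(A) = 2/2 = 1.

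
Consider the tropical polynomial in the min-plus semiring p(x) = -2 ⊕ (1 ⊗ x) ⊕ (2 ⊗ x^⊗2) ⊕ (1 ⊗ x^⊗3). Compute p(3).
p(3) = -2

A tropical monomial a ⊗ x^⊗i evaluates to a + i · x. Evaluating each term at x = 3:
  Term 0 contributes -2 + 0 · 3 = -2
  Term 1 contributes 1 + 1 · 3 = 4
  Term 2 contributes 2 + 2 · 3 = 8
  Term 3 contributes 1 + 3 · 3 = 10
p(3) = ⊕ of these = min[-2, 4, 8, 10] = -2.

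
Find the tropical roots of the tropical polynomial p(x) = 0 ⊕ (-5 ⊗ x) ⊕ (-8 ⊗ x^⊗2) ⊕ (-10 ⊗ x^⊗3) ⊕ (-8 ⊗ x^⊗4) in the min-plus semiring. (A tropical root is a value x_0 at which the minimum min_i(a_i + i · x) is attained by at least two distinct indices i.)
Roots: {-2, 2, 3, 5}

Each tropical root is a break point of the lower envelope of the lines y = a_i + i · x (there are 5 lines, with slopes 0, 1, ..., 4). Only the lines that attain the minimum somewhere contribute to roots; other lines are dominated. Here the surviving (envelope) indices are i = 4, i = 3, i = 2, i = 1, i = 0.
Intersections between consecutive envelope lines give the roots: for adjacent envelope indices i < j the intersection is x = (a_i − a_j) / (j − i). Reading off the sorted break points: {-2, 2, 3, 5}.
Verification: at each break x_0, at least two indices attain the minimum of min_i(a_i + i · x_0).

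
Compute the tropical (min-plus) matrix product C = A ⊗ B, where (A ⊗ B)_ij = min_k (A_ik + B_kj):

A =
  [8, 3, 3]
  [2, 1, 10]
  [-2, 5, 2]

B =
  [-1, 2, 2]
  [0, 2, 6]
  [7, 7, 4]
A ⊗ B =
  [3, 5, 7]
  [1, 3, 4]
  [-3, 0, 0]

Apply the min-plus product entry-by-entry:
  C[0][0] = min over k of (A[0][0] + B[0][0] = 8 + -1 = 7, A[0][1] + B[1][0] = 3 + 0 = 3, A[0][2] + B[2][0] = 3 + 7 = 10) = 3 (attained at k = 1)
  C[0][1] = min over k of (A[0][0] + B[0][1] = 8 + 2 = 10, A[0][1] + B[1][1] = 3 + 2 = 5, A[0][2] + B[2][1] = 3 + 7 = 10) = 5 (attained at k = 1)
  C[0][2] = min over k of (A[0][0] + B[0][2] = 8 + 2 = 10, A[0][1] + B[1][2] = 3 + 6 = 9, A[0][2] + B[2][2] = 3 + 4 = 7) = 7 (attained at k = 2)
  C[1][0] = min over k of (A[1][0] + B[0][0] = 2 + -1 = 1, A[1][1] + B[1][0] = 1 + 0 = 1, A[1][2] + B[2][0] = 10 + 7 = 17) = 1 (attained at k = 0)
  C[1][1] = min over k of (A[1][0] + B[0][1] = 2 + 2 = 4, A[1][1] + B[1][1] = 1 + 2 = 3, A[1][2] + B[2][1] = 10 + 7 = 17) = 3 (attained at k = 1)
  C[1][2] = min over k of (A[1][0] + B[0][2] = 2 + 2 = 4, A[1][1] + B[1][2] = 1 + 6 = 7, A[1][2] + B[2][2] = 10 + 4 = 14) = 4 (attained at k = 0)
  C[2][0] = min over k of (A[2][0] + B[0][0] = -2 + -1 = -3, A[2][1] + B[1][0] = 5 + 0 = 5, A[2][2] + B[2][0] = 2 + 7 = 9) = -3 (attained at k = 0)
  C[2][1] = min over k of (A[2][0] + B[0][1] = -2 + 2 = 0, A[2][1] + B[1][1] = 5 + 2 = 7, A[2][2] + B[2][1] = 2 + 7 = 9) = 0 (attained at k = 0)
  C[2][2] = min over k of (A[2][0] + B[0][2] = -2 + 2 = 0, A[2][1] + B[1][2] = 5 + 6 = 11, A[2][2] + B[2][2] = 2 + 4 = 6) = 0 (attained at k = 0)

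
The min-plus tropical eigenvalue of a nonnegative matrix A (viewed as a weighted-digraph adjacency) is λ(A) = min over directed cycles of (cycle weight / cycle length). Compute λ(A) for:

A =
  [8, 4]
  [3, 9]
λ(A) = 7/2

Enumerate directed cycles and compute their means (weight / length). Sample:
  cycle 0 → 0: weight = 8, length = 1, mean = 8/1 ≈ 8.000
  cycle 1 → 1: weight = 9, length = 1, mean = 9/1 ≈ 9.000
  cycle 0 → 1 → 0: weight = 7, length = 2, mean = 7/2 ≈ 3.500
  cycle 1 → 0 → 1: weight = 7, length = 2, mean = 7/2 ≈ 3.500
Minimum mean = 3.500, attained e.g. along the cycle 0 → 1 → 0 with weight 7 and length 2. So λ(A) = 7/2 = 7/2.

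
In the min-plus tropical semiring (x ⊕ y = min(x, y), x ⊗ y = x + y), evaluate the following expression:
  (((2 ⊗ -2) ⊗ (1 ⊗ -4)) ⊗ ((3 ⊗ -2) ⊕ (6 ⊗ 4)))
(((2 ⊗ -2) ⊗ (1 ⊗ -4)) ⊗ ((3 ⊗ -2) ⊕ (6 ⊗ 4))) = -2

Expand innermost to outermost. Recall ⊕ takes the minimum of its arguments and ⊗ takes their sum. Working out the expression (((2 ⊗ -2) ⊗ (1 ⊗ -4)) ⊗ ((3 ⊗ -2) ⊕ (6 ⊗ 4))) gives -2.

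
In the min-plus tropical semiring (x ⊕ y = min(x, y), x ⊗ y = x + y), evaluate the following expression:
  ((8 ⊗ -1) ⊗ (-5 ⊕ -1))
((8 ⊗ -1) ⊗ (-5 ⊕ -1)) = 2

Expand innermost to outermost. Recall ⊕ takes the minimum of its arguments and ⊗ takes their sum. Working out the expression ((8 ⊗ -1) ⊗ (-5 ⊕ -1)) gives 2.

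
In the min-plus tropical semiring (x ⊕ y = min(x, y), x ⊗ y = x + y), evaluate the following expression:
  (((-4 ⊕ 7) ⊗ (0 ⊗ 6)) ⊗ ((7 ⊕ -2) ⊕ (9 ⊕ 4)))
(((-4 ⊕ 7) ⊗ (0 ⊗ 6)) ⊗ ((7 ⊕ -2) ⊕ (9 ⊕ 4))) = 0

Expand innermost to outermost. Recall ⊕ takes the minimum of its arguments and ⊗ takes their sum. Working out the expression (((-4 ⊕ 7) ⊗ (0 ⊗ 6)) ⊗ ((7 ⊕ -2) ⊕ (9 ⊕ 4))) gives 0.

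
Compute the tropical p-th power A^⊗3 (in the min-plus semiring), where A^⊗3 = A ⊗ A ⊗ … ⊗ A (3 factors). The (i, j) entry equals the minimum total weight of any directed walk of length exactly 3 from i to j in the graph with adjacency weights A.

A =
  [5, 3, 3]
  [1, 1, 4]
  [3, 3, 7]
A^⊗3 =
  [5, 5, 7]
  [3, 3, 5]
  [5, 5, 7]

Each entry (A^⊗3)_ij equals the minimum over all length-3 walks i = v_0 → v_1 → … → v_3 = j of Σ_t A[v_t][v_{t+1}]. For example, for (i, j) = (0, 2) we minimise over 9 possible intermediate vertex sequences; the minimum is 7, attained along the walk 0 → 1 → 0 → 2.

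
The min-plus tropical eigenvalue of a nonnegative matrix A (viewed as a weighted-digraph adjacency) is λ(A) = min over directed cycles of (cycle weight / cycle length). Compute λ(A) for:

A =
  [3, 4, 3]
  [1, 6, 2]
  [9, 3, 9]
λ(A) = 7/3

Enumerate directed cycles and compute their means (weight / length). Sample:
  cycle 0 → 0: weight = 3, length = 1, mean = 3/1 ≈ 3.000
  cycle 1 → 1: weight = 6, length = 1, mean = 6/1 ≈ 6.000
  cycle 2 → 2: weight = 9, length = 1, mean = 9/1 ≈ 9.000
  cycle 0 → 1 → 0: weight = 5, length = 2, mean = 5/2 ≈ 2.500
  cycle 0 → 2 → 0: weight = 12, length = 2, mean = 12/2 ≈ 6.000
  cycle 1 → 0 → 1: weight = 5, length = 2, mean = 5/2 ≈ 2.500
Minimum mean = 2.333, attained e.g. along the cycle 0 → 2 → 1 → 0 with weight 7 and length 3. So λ(A) = 7/3 = 7/3.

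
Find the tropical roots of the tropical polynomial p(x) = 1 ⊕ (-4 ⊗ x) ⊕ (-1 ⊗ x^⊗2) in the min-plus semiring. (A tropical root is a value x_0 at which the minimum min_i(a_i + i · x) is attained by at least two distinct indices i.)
Roots: {-3, 5}

Each tropical root is a break point of the lower envelope of the lines y = a_i + i · x (there are 3 lines, with slopes 0, 1, ..., 2). Only the lines that attain the minimum somewhere contribute to roots; other lines are dominated. Here the surviving (envelope) indices are i = 2, i = 1, i = 0.
Intersections between consecutive envelope lines give the roots: for adjacent envelope indices i < j the intersection is x = (a_i − a_j) / (j − i). Reading off the sorted break points: {-3, 5}.
Verification: at each break x_0, at least two indices attain the minimum of min_i(a_i + i · x_0).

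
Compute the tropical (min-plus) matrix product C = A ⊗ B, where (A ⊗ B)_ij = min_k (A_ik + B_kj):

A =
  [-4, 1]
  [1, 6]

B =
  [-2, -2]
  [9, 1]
A ⊗ B =
  [-6, -6]
  [-1, -1]

Apply the min-plus product entry-by-entry:
  C[0][0] = min over k of (A[0][0] + B[0][0] = -4 + -2 = -6, A[0][1] + B[1][0] = 1 + 9 = 10) = -6 (attained at k = 0)
  C[0][1] = min over k of (A[0][0] + B[0][1] = -4 + -2 = -6, A[0][1] + B[1][1] = 1 + 1 = 2) = -6 (attained at k = 0)
  C[1][0] = min over k of (A[1][0] + B[0][0] = 1 + -2 = -1, A[1][1] + B[1][0] = 6 + 9 = 15) = -1 (attained at k = 0)
  C[1][1] = min over k of (A[1][0] + B[0][1] = 1 + -2 = -1, A[1][1] + B[1][1] = 6 + 1 = 7) = -1 (attained at k = 0)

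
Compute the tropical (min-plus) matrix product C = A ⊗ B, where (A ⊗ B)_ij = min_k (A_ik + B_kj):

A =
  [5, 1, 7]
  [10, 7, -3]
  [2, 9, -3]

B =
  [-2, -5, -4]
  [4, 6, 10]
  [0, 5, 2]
A ⊗ B =
  [3, 0, 1]
  [-3, 2, -1]
  [-3, -3, -2]

Apply the min-plus product entry-by-entry:
  C[0][0] = min over k of (A[0][0] + B[0][0] = 5 + -2 = 3, A[0][1] + B[1][0] = 1 + 4 = 5, A[0][2] + B[2][0] = 7 + 0 = 7) = 3 (attained at k = 0)
  C[0][1] = min over k of (A[0][0] + B[0][1] = 5 + -5 = 0, A[0][1] + B[1][1] = 1 + 6 = 7, A[0][2] + B[2][1] = 7 + 5 = 12) = 0 (attained at k = 0)
  C[0][2] = min over k of (A[0][0] + B[0][2] = 5 + -4 = 1, A[0][1] + B[1][2] = 1 + 10 = 11, A[0][2] + B[2][2] = 7 + 2 = 9) = 1 (attained at k = 0)
  C[1][0] = min over k of (A[1][0] + B[0][0] = 10 + -2 = 8, A[1][1] + B[1][0] = 7 + 4 = 11, A[1][2] + B[2][0] = -3 + 0 = -3) = -3 (attained at k = 2)
  C[1][1] = min over k of (A[1][0] + B[0][1] = 10 + -5 = 5, A[1][1] + B[1][1] = 7 + 6 = 13, A[1][2] + B[2][1] = -3 + 5 = 2) = 2 (attained at k = 2)
  C[1][2] = min over k of (A[1][0] + B[0][2] = 10 + -4 = 6, A[1][1] + B[1][2] = 7 + 10 = 17, A[1][2] + B[2][2] = -3 + 2 = -1) = -1 (attained at k = 2)
  C[2][0] = min over k of (A[2][0] + B[0][0] = 2 + -2 = 0, A[2][1] + B[1][0] = 9 + 4 = 13, A[2][2] + B[2][0] = -3 + 0 = -3) = -3 (attained at k = 2)
  C[2][1] = min over k of (A[2][0] + B[0][1] = 2 + -5 = -3, A[2][1] + B[1][1] = 9 + 6 = 15, A[2][2] + B[2][1] = -3 + 5 = 2) = -3 (attained at k = 0)
  C[2][2] = min over k of (A[2][0] + B[0][2] = 2 + -4 = -2, A[2][1] + B[1][2] = 9 + 10 = 19, A[2][2] + B[2][2] = -3 + 2 = -1) = -2 (attained at k = 0)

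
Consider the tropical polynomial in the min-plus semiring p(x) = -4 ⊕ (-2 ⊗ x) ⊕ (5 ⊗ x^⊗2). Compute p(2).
p(2) = -4

A tropical monomial a ⊗ x^⊗i evaluates to a + i · x. Evaluating each term at x = 2:
  Term 0 contributes -4 + 0 · 2 = -4
  Term 1 contributes -2 + 1 · 2 = 0
  Term 2 contributes 5 + 2 · 2 = 9
p(2) = ⊕ of these = min[-4, 0, 9] = -4.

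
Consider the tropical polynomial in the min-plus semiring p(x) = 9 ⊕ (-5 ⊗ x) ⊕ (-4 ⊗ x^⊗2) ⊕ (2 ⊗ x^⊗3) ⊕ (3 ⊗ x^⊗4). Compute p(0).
p(0) = -5

A tropical monomial a ⊗ x^⊗i evaluates to a + i · x. Evaluating each term at x = 0:
  Term 0 contributes 9 + 0 · 0 = 9
  Term 1 contributes -5 + 1 · 0 = -5
  Term 2 contributes -4 + 2 · 0 = -4
  Term 3 contributes 2 + 3 · 0 = 2
  Term 4 contributes 3 + 4 · 0 = 3
p(0) = ⊕ of these = min[9, -5, -4, 2, 3] = -5.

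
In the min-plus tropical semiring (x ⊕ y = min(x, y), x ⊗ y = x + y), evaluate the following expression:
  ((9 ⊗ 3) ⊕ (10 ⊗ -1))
((9 ⊗ 3) ⊕ (10 ⊗ -1)) = 9

Expand innermost to outermost. Recall ⊕ takes the minimum of its arguments and ⊗ takes their sum. Working out the expression ((9 ⊗ 3) ⊕ (10 ⊗ -1)) gives 9.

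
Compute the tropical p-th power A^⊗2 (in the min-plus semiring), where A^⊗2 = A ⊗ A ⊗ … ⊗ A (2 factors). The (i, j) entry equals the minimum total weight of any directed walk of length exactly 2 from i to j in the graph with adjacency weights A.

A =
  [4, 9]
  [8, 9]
A^⊗2 =
  [8, 13]
  [12, 17]

Each entry (A^⊗2)_ij equals the minimum over all length-2 walks i = v_0 → v_1 → … → v_2 = j of Σ_t A[v_t][v_{t+1}]. For example, for (i, j) = (0, 1) we minimise over 2 possible intermediate vertex sequences; the minimum is 13, attained along the walk 0 → 0 → 1.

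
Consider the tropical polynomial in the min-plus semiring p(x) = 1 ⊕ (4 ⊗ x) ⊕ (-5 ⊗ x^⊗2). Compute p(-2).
p(-2) = -9

A tropical monomial a ⊗ x^⊗i evaluates to a + i · x. Evaluating each term at x = -2:
  Term 0 contributes 1 + 0 · -2 = 1
  Term 1 contributes 4 + 1 · -2 = 2
  Term 2 contributes -5 + 2 · -2 = -9
p(-2) = ⊕ of these = min[1, 2, -9] = -9.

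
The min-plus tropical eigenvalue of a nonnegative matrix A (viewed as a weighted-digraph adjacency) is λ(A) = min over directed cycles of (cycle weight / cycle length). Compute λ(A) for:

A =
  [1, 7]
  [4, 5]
λ(A) = 1

Enumerate directed cycles and compute their means (weight / length). Sample:
  cycle 0 → 0: weight = 1, length = 1, mean = 1/1 ≈ 1.000
  cycle 1 → 1: weight = 5, length = 1, mean = 5/1 ≈ 5.000
  cycle 0 → 1 → 0: weight = 11, length = 2, mean = 11/2 ≈ 5.500
  cycle 1 → 0 → 1: weight = 11, length = 2, mean = 11/2 ≈ 5.500
Minimum mean = 1.000, attained e.g. along the cycle 0 → 0 with weight 1 and length 1. So λ(A) = 1/1 = 1.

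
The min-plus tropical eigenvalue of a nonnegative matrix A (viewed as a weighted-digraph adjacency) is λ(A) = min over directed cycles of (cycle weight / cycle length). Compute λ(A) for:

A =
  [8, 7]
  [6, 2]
λ(A) = 2

Enumerate directed cycles and compute their means (weight / length). Sample:
  cycle 0 → 0: weight = 8, length = 1, mean = 8/1 ≈ 8.000
  cycle 1 → 1: weight = 2, length = 1, mean = 2/1 ≈ 2.000
  cycle 0 → 1 → 0: weight = 13, length = 2, mean = 13/2 ≈ 6.500
  cycle 1 → 0 → 1: weight = 13, length = 2, mean = 13/2 ≈ 6.500
Minimum mean = 2.000, attained e.g. along the cycle 1 → 1 with weight 2 and length 1. So λ(A) = 2/1 = 2.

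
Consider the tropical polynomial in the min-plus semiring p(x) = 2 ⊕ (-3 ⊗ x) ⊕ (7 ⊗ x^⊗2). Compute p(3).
p(3) = 0

A tropical monomial a ⊗ x^⊗i evaluates to a + i · x. Evaluating each term at x = 3:
  Term 0 contributes 2 + 0 · 3 = 2
  Term 1 contributes -3 + 1 · 3 = 0
  Term 2 contributes 7 + 2 · 3 = 13
p(3) = ⊕ of these = min[2, 0, 13] = 0.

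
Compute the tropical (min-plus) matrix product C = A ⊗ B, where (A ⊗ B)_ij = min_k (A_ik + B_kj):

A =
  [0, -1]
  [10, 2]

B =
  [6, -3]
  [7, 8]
A ⊗ B =
  [6, -3]
  [9, 7]

Apply the min-plus product entry-by-entry:
  C[0][0] = min over k of (A[0][0] + B[0][0] = 0 + 6 = 6, A[0][1] + B[1][0] = -1 + 7 = 6) = 6 (attained at k = 0)
  C[0][1] = min over k of (A[0][0] + B[0][1] = 0 + -3 = -3, A[0][1] + B[1][1] = -1 + 8 = 7) = -3 (attained at k = 0)
  C[1][0] = min over k of (A[1][0] + B[0][0] = 10 + 6 = 16, A[1][1] + B[1][0] = 2 + 7 = 9) = 9 (attained at k = 1)
  C[1][1] = min over k of (A[1][0] + B[0][1] = 10 + -3 = 7, A[1][1] + B[1][1] = 2 + 8 = 10) = 7 (attained at k = 0)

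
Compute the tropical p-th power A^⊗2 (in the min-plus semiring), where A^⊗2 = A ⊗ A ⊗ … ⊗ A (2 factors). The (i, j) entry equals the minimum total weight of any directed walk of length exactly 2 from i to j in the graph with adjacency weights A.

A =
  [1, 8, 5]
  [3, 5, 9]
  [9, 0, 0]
A^⊗2 =
  [2, 5, 5]
  [4, 9, 8]
  [3, 0, 0]

Each entry (A^⊗2)_ij equals the minimum over all length-2 walks i = v_0 → v_1 → … → v_2 = j of Σ_t A[v_t][v_{t+1}]. For example, for (i, j) = (0, 2) we minimise over 3 possible intermediate vertex sequences; the minimum is 5, attained along the walk 0 → 2 → 2.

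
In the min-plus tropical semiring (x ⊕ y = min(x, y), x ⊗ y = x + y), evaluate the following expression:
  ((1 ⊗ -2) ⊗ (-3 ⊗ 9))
((1 ⊗ -2) ⊗ (-3 ⊗ 9)) = 5

Expand innermost to outermost. Recall ⊕ takes the minimum of its arguments and ⊗ takes their sum. Working out the expression ((1 ⊗ -2) ⊗ (-3 ⊗ 9)) gives 5.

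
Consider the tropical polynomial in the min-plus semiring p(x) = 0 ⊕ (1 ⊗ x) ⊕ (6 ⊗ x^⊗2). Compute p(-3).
p(-3) = -2

A tropical monomial a ⊗ x^⊗i evaluates to a + i · x. Evaluating each term at x = -3:
  Term 0 contributes 0 + 0 · -3 = 0
  Term 1 contributes 1 + 1 · -3 = -2
  Term 2 contributes 6 + 2 · -3 = 0
p(-3) = ⊕ of these = min[0, -2, 0] = -2.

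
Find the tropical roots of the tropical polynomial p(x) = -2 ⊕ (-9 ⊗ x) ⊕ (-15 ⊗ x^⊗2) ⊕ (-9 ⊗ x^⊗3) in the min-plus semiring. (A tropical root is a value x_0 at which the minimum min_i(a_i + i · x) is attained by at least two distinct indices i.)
Roots: {-6, 6, 7}

Each tropical root is a break point of the lower envelope of the lines y = a_i + i · x (there are 4 lines, with slopes 0, 1, ..., 3). Only the lines that attain the minimum somewhere contribute to roots; other lines are dominated. Here the surviving (envelope) indices are i = 3, i = 2, i = 1, i = 0.
Intersections between consecutive envelope lines give the roots: for adjacent envelope indices i < j the intersection is x = (a_i − a_j) / (j − i). Reading off the sorted break points: {-6, 6, 7}.
Verification: at each break x_0, at least two indices attain the minimum of min_i(a_i + i · x_0).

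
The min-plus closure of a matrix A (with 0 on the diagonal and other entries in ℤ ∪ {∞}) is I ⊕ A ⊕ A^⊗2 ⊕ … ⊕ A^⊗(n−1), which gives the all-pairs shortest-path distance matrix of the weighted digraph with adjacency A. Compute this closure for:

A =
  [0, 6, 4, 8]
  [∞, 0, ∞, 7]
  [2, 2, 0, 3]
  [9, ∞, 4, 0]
Closure =
  [0, 6, 4, 7]
  [13, 0, 11, 7]
  [2, 2, 0, 3]
  [6, 6, 4, 0]

This is the Floyd-Warshall all-pairs shortest-path computation. For each intermediate vertex k = 0, 1, …, 3, update dist[i][j] ← min(dist[i][j], dist[i][k] + dist[k][j]). The final matrix gives, for each (i, j), the minimum total weight of any directed path from i to j (possibly empty when i = j).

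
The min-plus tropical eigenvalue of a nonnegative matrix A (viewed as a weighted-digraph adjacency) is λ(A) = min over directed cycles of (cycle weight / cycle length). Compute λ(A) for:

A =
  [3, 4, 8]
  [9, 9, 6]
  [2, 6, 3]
λ(A) = 3

Enumerate directed cycles and compute their means (weight / length). Sample:
  cycle 0 → 0: weight = 3, length = 1, mean = 3/1 ≈ 3.000
  cycle 1 → 1: weight = 9, length = 1, mean = 9/1 ≈ 9.000
  cycle 2 → 2: weight = 3, length = 1, mean = 3/1 ≈ 3.000
  cycle 0 → 1 → 0: weight = 13, length = 2, mean = 13/2 ≈ 6.500
  cycle 0 → 2 → 0: weight = 10, length = 2, mean = 10/2 ≈ 5.000
  cycle 1 → 0 → 1: weight = 13, length = 2, mean = 13/2 ≈ 6.500
Minimum mean = 3.000, attained e.g. along the cycle 0 → 0 with weight 3 and length 1. So λ(A) = 3/1 = 3.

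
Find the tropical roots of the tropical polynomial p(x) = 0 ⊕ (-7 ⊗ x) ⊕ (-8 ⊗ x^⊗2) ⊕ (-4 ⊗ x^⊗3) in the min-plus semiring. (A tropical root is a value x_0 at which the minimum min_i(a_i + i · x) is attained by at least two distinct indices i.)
Roots: {-4, 1, 7}

Each tropical root is a break point of the lower envelope of the lines y = a_i + i · x (there are 4 lines, with slopes 0, 1, ..., 3). Only the lines that attain the minimum somewhere contribute to roots; other lines are dominated. Here the surviving (envelope) indices are i = 3, i = 2, i = 1, i = 0.
Intersections between consecutive envelope lines give the roots: for adjacent envelope indices i < j the intersection is x = (a_i − a_j) / (j − i). Reading off the sorted break points: {-4, 1, 7}.
Verification: at each break x_0, at least two indices attain the minimum of min_i(a_i + i · x_0).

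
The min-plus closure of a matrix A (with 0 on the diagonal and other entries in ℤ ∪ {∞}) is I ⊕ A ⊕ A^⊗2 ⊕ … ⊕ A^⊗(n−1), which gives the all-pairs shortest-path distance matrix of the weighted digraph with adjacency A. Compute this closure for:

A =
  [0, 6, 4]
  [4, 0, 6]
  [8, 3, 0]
Closure =
  [0, 6, 4]
  [4, 0, 6]
  [7, 3, 0]

This is the Floyd-Warshall all-pairs shortest-path computation. For each intermediate vertex k = 0, 1, …, 2, update dist[i][j] ← min(dist[i][j], dist[i][k] + dist[k][j]). The final matrix gives, for each (i, j), the minimum total weight of any directed path from i to j (possibly empty when i = j).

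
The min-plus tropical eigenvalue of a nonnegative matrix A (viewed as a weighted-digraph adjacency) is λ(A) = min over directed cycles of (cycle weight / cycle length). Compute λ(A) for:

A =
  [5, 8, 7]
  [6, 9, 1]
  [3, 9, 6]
λ(A) = 4

Enumerate directed cycles and compute their means (weight / length). Sample:
  cycle 0 → 0: weight = 5, length = 1, mean = 5/1 ≈ 5.000
  cycle 1 → 1: weight = 9, length = 1, mean = 9/1 ≈ 9.000
  cycle 2 → 2: weight = 6, length = 1, mean = 6/1 ≈ 6.000
  cycle 0 → 1 → 0: weight = 14, length = 2, mean = 14/2 ≈ 7.000
  cycle 0 → 2 → 0: weight = 10, length = 2, mean = 10/2 ≈ 5.000
  cycle 1 → 0 → 1: weight = 14, length = 2, mean = 14/2 ≈ 7.000
Minimum mean = 4.000, attained e.g. along the cycle 0 → 1 → 2 → 0 with weight 12 and length 3. So λ(A) = 12/3 = 4.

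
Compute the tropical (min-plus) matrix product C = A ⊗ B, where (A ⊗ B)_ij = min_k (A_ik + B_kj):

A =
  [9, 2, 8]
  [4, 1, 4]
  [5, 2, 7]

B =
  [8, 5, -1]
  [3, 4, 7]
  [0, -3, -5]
A ⊗ B =
  [5, 5, 3]
  [4, 1, -1]
  [5, 4, 2]

Apply the min-plus product entry-by-entry:
  C[0][0] = min over k of (A[0][0] + B[0][0] = 9 + 8 = 17, A[0][1] + B[1][0] = 2 + 3 = 5, A[0][2] + B[2][0] = 8 + 0 = 8) = 5 (attained at k = 1)
  C[0][1] = min over k of (A[0][0] + B[0][1] = 9 + 5 = 14, A[0][1] + B[1][1] = 2 + 4 = 6, A[0][2] + B[2][1] = 8 + -3 = 5) = 5 (attained at k = 2)
  C[0][2] = min over k of (A[0][0] + B[0][2] = 9 + -1 = 8, A[0][1] + B[1][2] = 2 + 7 = 9, A[0][2] + B[2][2] = 8 + -5 = 3) = 3 (attained at k = 2)
  C[1][0] = min over k of (A[1][0] + B[0][0] = 4 + 8 = 12, A[1][1] + B[1][0] = 1 + 3 = 4, A[1][2] + B[2][0] = 4 + 0 = 4) = 4 (attained at k = 1)
  C[1][1] = min over k of (A[1][0] + B[0][1] = 4 + 5 = 9, A[1][1] + B[1][1] = 1 + 4 = 5, A[1][2] + B[2][1] = 4 + -3 = 1) = 1 (attained at k = 2)
  C[1][2] = min over k of (A[1][0] + B[0][2] = 4 + -1 = 3, A[1][1] + B[1][2] = 1 + 7 = 8, A[1][2] + B[2][2] = 4 + -5 = -1) = -1 (attained at k = 2)
  C[2][0] = min over k of (A[2][0] + B[0][0] = 5 + 8 = 13, A[2][1] + B[1][0] = 2 + 3 = 5, A[2][2] + B[2][0] = 7 + 0 = 7) = 5 (attained at k = 1)
  C[2][1] = min over k of (A[2][0] + B[0][1] = 5 + 5 = 10, A[2][1] + B[1][1] = 2 + 4 = 6, A[2][2] + B[2][1] = 7 + -3 = 4) = 4 (attained at k = 2)
  C[2][2] = min over k of (A[2][0] + B[0][2] = 5 + -1 = 4, A[2][1] + B[1][2] = 2 + 7 = 9, A[2][2] + B[2][2] = 7 + -5 = 2) = 2 (attained at k = 2)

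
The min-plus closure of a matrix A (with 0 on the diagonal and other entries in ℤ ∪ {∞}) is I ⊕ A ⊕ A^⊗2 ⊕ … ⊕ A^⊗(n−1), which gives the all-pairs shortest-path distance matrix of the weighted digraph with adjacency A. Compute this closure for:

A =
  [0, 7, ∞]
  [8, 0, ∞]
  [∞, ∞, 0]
Closure =
  [0, 7, ∞]
  [8, 0, ∞]
  [∞, ∞, 0]

This is the Floyd-Warshall all-pairs shortest-path computation. For each intermediate vertex k = 0, 1, …, 2, update dist[i][j] ← min(dist[i][j], dist[i][k] + dist[k][j]). The final matrix gives, for each (i, j), the minimum total weight of any directed path from i to j (possibly empty when i = j).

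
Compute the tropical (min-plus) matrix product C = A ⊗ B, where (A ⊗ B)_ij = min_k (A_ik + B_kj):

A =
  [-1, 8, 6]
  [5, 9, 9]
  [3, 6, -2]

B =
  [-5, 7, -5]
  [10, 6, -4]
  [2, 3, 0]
A ⊗ B =
  [-6, 6, -6]
  [0, 12, 0]
  [-2, 1, -2]

Apply the min-plus product entry-by-entry:
  C[0][0] = min over k of (A[0][0] + B[0][0] = -1 + -5 = -6, A[0][1] + B[1][0] = 8 + 10 = 18, A[0][2] + B[2][0] = 6 + 2 = 8) = -6 (attained at k = 0)
  C[0][1] = min over k of (A[0][0] + B[0][1] = -1 + 7 = 6, A[0][1] + B[1][1] = 8 + 6 = 14, A[0][2] + B[2][1] = 6 + 3 = 9) = 6 (attained at k = 0)
  C[0][2] = min over k of (A[0][0] + B[0][2] = -1 + -5 = -6, A[0][1] + B[1][2] = 8 + -4 = 4, A[0][2] + B[2][2] = 6 + 0 = 6) = -6 (attained at k = 0)
  C[1][0] = min over k of (A[1][0] + B[0][0] = 5 + -5 = 0, A[1][1] + B[1][0] = 9 + 10 = 19, A[1][2] + B[2][0] = 9 + 2 = 11) = 0 (attained at k = 0)
  C[1][1] = min over k of (A[1][0] + B[0][1] = 5 + 7 = 12, A[1][1] + B[1][1] = 9 + 6 = 15, A[1][2] + B[2][1] = 9 + 3 = 12) = 12 (attained at k = 0)
  C[1][2] = min over k of (A[1][0] + B[0][2] = 5 + -5 = 0, A[1][1] + B[1][2] = 9 + -4 = 5, A[1][2] + B[2][2] = 9 + 0 = 9) = 0 (attained at k = 0)
  C[2][0] = min over k of (A[2][0] + B[0][0] = 3 + -5 = -2, A[2][1] + B[1][0] = 6 + 10 = 16, A[2][2] + B[2][0] = -2 + 2 = 0) = -2 (attained at k = 0)
  C[2][1] = min over k of (A[2][0] + B[0][1] = 3 + 7 = 10, A[2][1] + B[1][1] = 6 + 6 = 12, A[2][2] + B[2][1] = -2 + 3 = 1) = 1 (attained at k = 2)
  C[2][2] = min over k of (A[2][0] + B[0][2] = 3 + -5 = -2, A[2][1] + B[1][2] = 6 + -4 = 2, A[2][2] + B[2][2] = -2 + 0 = -2) = -2 (attained at k = 0)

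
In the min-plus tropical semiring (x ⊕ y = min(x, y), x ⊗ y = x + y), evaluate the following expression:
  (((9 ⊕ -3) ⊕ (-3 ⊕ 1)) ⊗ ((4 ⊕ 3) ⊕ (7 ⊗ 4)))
(((9 ⊕ -3) ⊕ (-3 ⊕ 1)) ⊗ ((4 ⊕ 3) ⊕ (7 ⊗ 4))) = 0

Expand innermost to outermost. Recall ⊕ takes the minimum of its arguments and ⊗ takes their sum. Working out the expression (((9 ⊕ -3) ⊕ (-3 ⊕ 1)) ⊗ ((4 ⊕ 3) ⊕ (7 ⊗ 4))) gives 0.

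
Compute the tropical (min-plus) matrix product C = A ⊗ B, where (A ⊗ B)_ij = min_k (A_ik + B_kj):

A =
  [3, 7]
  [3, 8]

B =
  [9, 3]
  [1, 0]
A ⊗ B =
  [8, 6]
  [9, 6]

Apply the min-plus product entry-by-entry:
  C[0][0] = min over k of (A[0][0] + B[0][0] = 3 + 9 = 12, A[0][1] + B[1][0] = 7 + 1 = 8) = 8 (attained at k = 1)
  C[0][1] = min over k of (A[0][0] + B[0][1] = 3 + 3 = 6, A[0][1] + B[1][1] = 7 + 0 = 7) = 6 (attained at k = 0)
  C[1][0] = min over k of (A[1][0] + B[0][0] = 3 + 9 = 12, A[1][1] + B[1][0] = 8 + 1 = 9) = 9 (attained at k = 1)
  C[1][1] = min over k of (A[1][0] + B[0][1] = 3 + 3 = 6, A[1][1] + B[1][1] = 8 + 0 = 8) = 6 (attained at k = 0)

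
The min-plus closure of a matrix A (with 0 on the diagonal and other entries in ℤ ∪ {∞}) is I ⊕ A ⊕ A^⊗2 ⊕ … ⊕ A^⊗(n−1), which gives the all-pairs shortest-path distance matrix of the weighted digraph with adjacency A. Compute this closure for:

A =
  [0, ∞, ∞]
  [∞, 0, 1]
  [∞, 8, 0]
Closure =
  [0, ∞, ∞]
  [∞, 0, 1]
  [∞, 8, 0]

This is the Floyd-Warshall all-pairs shortest-path computation. For each intermediate vertex k = 0, 1, …, 2, update dist[i][j] ← min(dist[i][j], dist[i][k] + dist[k][j]). The final matrix gives, for each (i, j), the minimum total weight of any directed path from i to j (possibly empty when i = j).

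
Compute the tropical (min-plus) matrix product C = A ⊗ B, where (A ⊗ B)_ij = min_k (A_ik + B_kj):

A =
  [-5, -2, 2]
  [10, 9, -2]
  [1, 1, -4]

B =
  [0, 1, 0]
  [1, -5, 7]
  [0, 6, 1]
A ⊗ B =
  [-5, -7, -5]
  [-2, 4, -1]
  [-4, -4, -3]

Apply the min-plus product entry-by-entry:
  C[0][0] = min over k of (A[0][0] + B[0][0] = -5 + 0 = -5, A[0][1] + B[1][0] = -2 + 1 = -1, A[0][2] + B[2][0] = 2 + 0 = 2) = -5 (attained at k = 0)
  C[0][1] = min over k of (A[0][0] + B[0][1] = -5 + 1 = -4, A[0][1] + B[1][1] = -2 + -5 = -7, A[0][2] + B[2][1] = 2 + 6 = 8) = -7 (attained at k = 1)
  C[0][2] = min over k of (A[0][0] + B[0][2] = -5 + 0 = -5, A[0][1] + B[1][2] = -2 + 7 = 5, A[0][2] + B[2][2] = 2 + 1 = 3) = -5 (attained at k = 0)
  C[1][0] = min over k of (A[1][0] + B[0][0] = 10 + 0 = 10, A[1][1] + B[1][0] = 9 + 1 = 10, A[1][2] + B[2][0] = -2 + 0 = -2) = -2 (attained at k = 2)
  C[1][1] = min over k of (A[1][0] + B[0][1] = 10 + 1 = 11, A[1][1] + B[1][1] = 9 + -5 = 4, A[1][2] + B[2][1] = -2 + 6 = 4) = 4 (attained at k = 1)
  C[1][2] = min over k of (A[1][0] + B[0][2] = 10 + 0 = 10, A[1][1] + B[1][2] = 9 + 7 = 16, A[1][2] + B[2][2] = -2 + 1 = -1) = -1 (attained at k = 2)
  C[2][0] = min over k of (A[2][0] + B[0][0] = 1 + 0 = 1, A[2][1] + B[1][0] = 1 + 1 = 2, A[2][2] + B[2][0] = -4 + 0 = -4) = -4 (attained at k = 2)
  C[2][1] = min over k of (A[2][0] + B[0][1] = 1 + 1 = 2, A[2][1] + B[1][1] = 1 + -5 = -4, A[2][2] + B[2][1] = -4 + 6 = 2) = -4 (attained at k = 1)
  C[2][2] = min over k of (A[2][0] + B[0][2] = 1 + 0 = 1, A[2][1] + B[1][2] = 1 + 7 = 8, A[2][2] + B[2][2] = -4 + 1 = -3) = -3 (attained at k = 2)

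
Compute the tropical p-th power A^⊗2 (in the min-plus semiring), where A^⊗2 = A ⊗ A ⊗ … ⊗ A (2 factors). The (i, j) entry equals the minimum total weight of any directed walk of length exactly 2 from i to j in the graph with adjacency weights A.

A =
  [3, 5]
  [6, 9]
A^⊗2 =
  [6, 8]
  [9, 11]

Each entry (A^⊗2)_ij equals the minimum over all length-2 walks i = v_0 → v_1 → … → v_2 = j of Σ_t A[v_t][v_{t+1}]. For example, for (i, j) = (0, 1) we minimise over 2 possible intermediate vertex sequences; the minimum is 8, attained along the walk 0 → 0 → 1.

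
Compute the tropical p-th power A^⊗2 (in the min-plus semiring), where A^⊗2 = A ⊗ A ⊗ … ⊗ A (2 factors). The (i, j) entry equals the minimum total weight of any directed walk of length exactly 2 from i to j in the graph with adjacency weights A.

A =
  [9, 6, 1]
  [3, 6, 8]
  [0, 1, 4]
A^⊗2 =
  [1, 2, 5]
  [8, 9, 4]
  [4, 5, 1]

Each entry (A^⊗2)_ij equals the minimum over all length-2 walks i = v_0 → v_1 → … → v_2 = j of Σ_t A[v_t][v_{t+1}]. For example, for (i, j) = (0, 2) we minimise over 3 possible intermediate vertex sequences; the minimum is 5, attained along the walk 0 → 2 → 2.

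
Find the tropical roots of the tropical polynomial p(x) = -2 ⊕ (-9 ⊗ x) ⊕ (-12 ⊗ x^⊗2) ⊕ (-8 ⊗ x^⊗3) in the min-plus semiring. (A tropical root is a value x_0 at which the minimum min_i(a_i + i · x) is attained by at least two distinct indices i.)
Roots: {-4, 3, 7}

Each tropical root is a break point of the lower envelope of the lines y = a_i + i · x (there are 4 lines, with slopes 0, 1, ..., 3). Only the lines that attain the minimum somewhere contribute to roots; other lines are dominated. Here the surviving (envelope) indices are i = 3, i = 2, i = 1, i = 0.
Intersections between consecutive envelope lines give the roots: for adjacent envelope indices i < j the intersection is x = (a_i − a_j) / (j − i). Reading off the sorted break points: {-4, 3, 7}.
Verification: at each break x_0, at least two indices attain the minimum of min_i(a_i + i · x_0).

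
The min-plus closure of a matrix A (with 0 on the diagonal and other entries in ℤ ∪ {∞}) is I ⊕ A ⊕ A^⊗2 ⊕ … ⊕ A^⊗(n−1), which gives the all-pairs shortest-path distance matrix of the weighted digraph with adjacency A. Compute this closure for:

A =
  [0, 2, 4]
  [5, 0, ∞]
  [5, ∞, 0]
Closure =
  [0, 2, 4]
  [5, 0, 9]
  [5, 7, 0]

This is the Floyd-Warshall all-pairs shortest-path computation. For each intermediate vertex k = 0, 1, …, 2, update dist[i][j] ← min(dist[i][j], dist[i][k] + dist[k][j]). The final matrix gives, for each (i, j), the minimum total weight of any directed path from i to j (possibly empty when i = j).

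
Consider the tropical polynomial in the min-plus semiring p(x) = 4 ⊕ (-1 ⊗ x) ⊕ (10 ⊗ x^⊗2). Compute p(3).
p(3) = 2

A tropical monomial a ⊗ x^⊗i evaluates to a + i · x. Evaluating each term at x = 3:
  Term 0 contributes 4 + 0 · 3 = 4
  Term 1 contributes -1 + 1 · 3 = 2
  Term 2 contributes 10 + 2 · 3 = 16
p(3) = ⊕ of these = min[4, 2, 16] = 2.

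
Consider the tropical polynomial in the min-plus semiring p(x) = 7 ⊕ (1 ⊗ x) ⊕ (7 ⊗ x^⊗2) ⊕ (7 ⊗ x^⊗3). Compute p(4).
p(4) = 5

A tropical monomial a ⊗ x^⊗i evaluates to a + i · x. Evaluating each term at x = 4:
  Term 0 contributes 7 + 0 · 4 = 7
  Term 1 contributes 1 + 1 · 4 = 5
  Term 2 contributes 7 + 2 · 4 = 15
  Term 3 contributes 7 + 3 · 4 = 19
p(4) = ⊕ of these = min[7, 5, 15, 19] = 5.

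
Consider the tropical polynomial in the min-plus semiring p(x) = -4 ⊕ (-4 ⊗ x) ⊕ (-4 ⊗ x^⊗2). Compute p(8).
p(8) = -4

A tropical monomial a ⊗ x^⊗i evaluates to a + i · x. Evaluating each term at x = 8:
  Term 0 contributes -4 + 0 · 8 = -4
  Term 1 contributes -4 + 1 · 8 = 4
  Term 2 contributes -4 + 2 · 8 = 12
p(8) = ⊕ of these = min[-4, 4, 12] = -4.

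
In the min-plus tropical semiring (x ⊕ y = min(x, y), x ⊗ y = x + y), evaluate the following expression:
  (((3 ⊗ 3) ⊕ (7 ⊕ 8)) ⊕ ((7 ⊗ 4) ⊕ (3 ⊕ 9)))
(((3 ⊗ 3) ⊕ (7 ⊕ 8)) ⊕ ((7 ⊗ 4) ⊕ (3 ⊕ 9))) = 3

Expand innermost to outermost. Recall ⊕ takes the minimum of its arguments and ⊗ takes their sum. Working out the expression (((3 ⊗ 3) ⊕ (7 ⊕ 8)) ⊕ ((7 ⊗ 4) ⊕ (3 ⊕ 9))) gives 3.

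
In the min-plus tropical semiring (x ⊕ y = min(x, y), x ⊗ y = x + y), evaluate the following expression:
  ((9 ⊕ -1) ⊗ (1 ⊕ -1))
((9 ⊕ -1) ⊗ (1 ⊕ -1)) = -2

Expand innermost to outermost. Recall ⊕ takes the minimum of its arguments and ⊗ takes their sum. Working out the expression ((9 ⊕ -1) ⊗ (1 ⊕ -1)) gives -2.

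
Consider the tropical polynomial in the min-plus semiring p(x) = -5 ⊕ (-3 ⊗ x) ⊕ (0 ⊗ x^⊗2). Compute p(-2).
p(-2) = -5

A tropical monomial a ⊗ x^⊗i evaluates to a + i · x. Evaluating each term at x = -2:
  Term 0 contributes -5 + 0 · -2 = -5
  Term 1 contributes -3 + 1 · -2 = -5
  Term 2 contributes 0 + 2 · -2 = -4
p(-2) = ⊕ of these = min[-5, -5, -4] = -5.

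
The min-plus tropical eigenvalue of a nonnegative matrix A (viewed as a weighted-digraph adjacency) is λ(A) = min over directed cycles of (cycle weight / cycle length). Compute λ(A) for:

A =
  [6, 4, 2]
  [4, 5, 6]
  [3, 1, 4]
λ(A) = 7/3

Enumerate directed cycles and compute their means (weight / length). Sample:
  cycle 0 → 0: weight = 6, length = 1, mean = 6/1 ≈ 6.000
  cycle 1 → 1: weight = 5, length = 1, mean = 5/1 ≈ 5.000
  cycle 2 → 2: weight = 4, length = 1, mean = 4/1 ≈ 4.000
  cycle 0 → 1 → 0: weight = 8, length = 2, mean = 8/2 ≈ 4.000
  cycle 0 → 2 → 0: weight = 5, length = 2, mean = 5/2 ≈ 2.500
  cycle 1 → 0 → 1: weight = 8, length = 2, mean = 8/2 ≈ 4.000
Minimum mean = 2.333, attained e.g. along the cycle 0 → 2 → 1 → 0 with weight 7 and length 3. So λ(A) = 7/3 = 7/3.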